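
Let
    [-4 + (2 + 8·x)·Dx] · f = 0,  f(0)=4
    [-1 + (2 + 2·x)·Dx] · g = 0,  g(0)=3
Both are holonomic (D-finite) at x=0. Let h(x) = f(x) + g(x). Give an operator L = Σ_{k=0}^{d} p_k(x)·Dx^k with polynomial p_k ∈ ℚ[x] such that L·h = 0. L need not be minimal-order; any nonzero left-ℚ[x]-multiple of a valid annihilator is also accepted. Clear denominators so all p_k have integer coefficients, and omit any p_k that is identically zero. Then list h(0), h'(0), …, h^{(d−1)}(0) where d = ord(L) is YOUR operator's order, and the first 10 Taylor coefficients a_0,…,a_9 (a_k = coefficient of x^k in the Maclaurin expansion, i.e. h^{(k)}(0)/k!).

f: a_k = 4, 8, -8, 16, -40, 112, -336, 1056, -3432, 11440, …
g: a_k = 3, 3/2, -3/8, 3/16, -15/128, 21/256, -63/1024, 99/2048, -1287/32768, 2145/65536, …
Sum ⇒ L₀ = lclm(L_f,L_g) in ℚ(x)⟨Dx⟩.
L = -2 + (5 + 8·x)·Dx + (2 + 10·x + 8·x^2)·Dx^2  (order 2).
h: a_k = 7, 19/2, -67/8, 259/16, -5135/128, 28693/256, -344127/1024, 2162787/2048, -112461063/32768, 749733985/65536, …
ICs: h(0) = 7, h′(0) = 19/2.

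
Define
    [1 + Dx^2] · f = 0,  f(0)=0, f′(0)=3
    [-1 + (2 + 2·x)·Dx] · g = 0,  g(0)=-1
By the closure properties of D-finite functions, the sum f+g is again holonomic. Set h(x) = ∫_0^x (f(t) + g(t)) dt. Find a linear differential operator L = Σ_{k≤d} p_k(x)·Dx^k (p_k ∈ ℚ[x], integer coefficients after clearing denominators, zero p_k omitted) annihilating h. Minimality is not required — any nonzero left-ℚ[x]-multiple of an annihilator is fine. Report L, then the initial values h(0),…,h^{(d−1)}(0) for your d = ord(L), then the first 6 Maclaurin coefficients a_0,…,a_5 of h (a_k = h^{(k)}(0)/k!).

f: a_k = 0, 3, 0, -1/2, 0, 1/40, …
g: a_k = -1, -1/2, 1/8, -1/16, 5/128, -7/256, …
Weyl lclm of L_f,L_g ⇒ L₀ (ord ≤ 3).
h=∫h₀ ⇒ L = L₀·Dx.
L = (-7 - 8·x - 4·x^2)·Dx + (6 + 22·x + 24·x^2 + 8·x^3)·Dx^2 + (-7 - 8·x - 4·x^2)·Dx^3 + (6 + 22·x + 24·x^2 + 8·x^3)·Dx^4  (order 4).
h: a_k = 0, -1, 5/4, 1/24, -9/64, 1/128, …
ICs: h(0) = 0, h′(0) = -1, h′′(0) = 5/2, h′′′(0) = 1/4.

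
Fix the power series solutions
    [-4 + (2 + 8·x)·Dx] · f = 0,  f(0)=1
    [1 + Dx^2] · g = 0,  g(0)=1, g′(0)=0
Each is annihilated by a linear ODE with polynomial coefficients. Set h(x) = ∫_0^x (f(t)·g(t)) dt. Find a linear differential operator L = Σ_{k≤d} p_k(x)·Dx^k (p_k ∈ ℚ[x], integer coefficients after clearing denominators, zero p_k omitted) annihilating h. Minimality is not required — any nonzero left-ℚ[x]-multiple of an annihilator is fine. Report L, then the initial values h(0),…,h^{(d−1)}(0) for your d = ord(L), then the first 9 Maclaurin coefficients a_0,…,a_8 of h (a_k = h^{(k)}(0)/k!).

L = (13 + 8·x + 16·x^2)·Dx + (-4 - 16·x)·Dx^2 + (1 + 8·x + 16·x^2)·Dx^3  (order 3).
h: a_k = 0, 1, 1, -5/6, 3/4, -43/24, 313/72, -56941/5040, 90059/2880, …
ICs: h(0) = 0, h′(0) = 1, h′′(0) = 2.

f: a_k = 1, 2, -2, 4, -10, 28, -84, 264, -858, …
g: a_k = 1, 0, -1/2, 0, 1/24, 0, -1/720, 0, 1/40320, …
h₀=f·g: eliminate ⇒ L₀, order ≤ 1·2.
Integrate: L := L₀·Dx.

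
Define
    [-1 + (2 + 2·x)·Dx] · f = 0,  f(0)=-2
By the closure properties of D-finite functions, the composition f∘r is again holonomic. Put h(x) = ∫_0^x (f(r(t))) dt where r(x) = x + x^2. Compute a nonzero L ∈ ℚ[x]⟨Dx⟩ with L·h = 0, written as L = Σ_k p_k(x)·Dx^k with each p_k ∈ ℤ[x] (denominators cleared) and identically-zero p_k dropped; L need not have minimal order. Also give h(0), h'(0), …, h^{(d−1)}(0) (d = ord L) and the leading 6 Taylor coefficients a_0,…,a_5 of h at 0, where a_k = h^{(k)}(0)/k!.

L = (-1 - 2·x)·Dx + (2 + 2·x + 2·x^2)·Dx^2  (order 2).
h: a_k = 0, -2, -1/2, -1/4, 3/32, -3/320, …
ICs: h(0) = 0, h′(0) = -2.

f: a_k = -2, -1, 1/4, -1/8, 5/64, -7/128, …
Change of var in L_f (x↦r) gives L₀.
∫: right-multiply L₀ by Dx.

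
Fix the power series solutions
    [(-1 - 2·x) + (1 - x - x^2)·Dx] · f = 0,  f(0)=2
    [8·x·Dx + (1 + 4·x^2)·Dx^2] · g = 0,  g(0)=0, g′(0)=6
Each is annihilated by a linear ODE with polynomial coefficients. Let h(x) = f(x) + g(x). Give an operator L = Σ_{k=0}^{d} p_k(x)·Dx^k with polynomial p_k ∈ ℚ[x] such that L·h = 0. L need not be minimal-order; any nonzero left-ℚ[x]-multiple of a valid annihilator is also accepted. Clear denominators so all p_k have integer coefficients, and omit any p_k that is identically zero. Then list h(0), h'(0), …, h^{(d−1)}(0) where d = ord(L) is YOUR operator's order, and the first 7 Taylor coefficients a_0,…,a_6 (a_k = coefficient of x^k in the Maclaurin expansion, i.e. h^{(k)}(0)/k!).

L = (-16 + 64·x + 400·x^2 + 576·x^3 + 696·x^4 + 96·x^6)·Dx + (13 + 24·x + 22·x^2 + 204·x^3 + 548·x^4 + 488·x^5 + 48·x^6 + 96·x^7)·Dx^2 + (-2 - 5·x - 14·x^2 + 2·x^3 - 13·x^4 + 92·x^5 + 48·x^6 + 16·x^7 + 16·x^8)·Dx^3  (order 3).
h: a_k = 2, 8, 4, -2, 10, 176/5, 26, …
ICs: h(0) = 2, h′(0) = 8, h′′(0) = 8.

f: a_k = 2, 2, 4, 6, 10, 16, 26, …
g: a_k = 0, 6, 0, -8, 0, 96/5, 0, …
L₀ := lclm(L_f,L_g); ord L₀ ≤ 1+2.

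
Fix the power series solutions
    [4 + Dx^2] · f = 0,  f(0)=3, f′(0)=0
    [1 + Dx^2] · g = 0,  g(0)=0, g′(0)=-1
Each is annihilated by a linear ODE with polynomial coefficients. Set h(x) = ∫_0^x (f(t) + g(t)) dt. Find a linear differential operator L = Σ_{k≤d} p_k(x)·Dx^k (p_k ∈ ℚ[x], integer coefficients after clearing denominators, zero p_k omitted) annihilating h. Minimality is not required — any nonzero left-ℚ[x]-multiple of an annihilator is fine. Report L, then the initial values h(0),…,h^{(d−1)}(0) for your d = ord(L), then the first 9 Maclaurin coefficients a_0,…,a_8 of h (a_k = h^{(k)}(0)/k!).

f: a_k = 3, 0, -6, 0, 2, 0, -4/15, 0, 2/105, …
g: a_k = 0, -1, 0, 1/6, 0, -1/120, 0, 1/5040, 0, …
Sum ⇒ L₀ = lclm(L_f,L_g) in ℚ(x)⟨Dx⟩.
h=∫h₀ ⇒ L = L₀·Dx.
L = 4·Dx + 5·Dx^3 + Dx^5  (order 5).
h: a_k = 0, 3, -1/2, -2, 1/24, 2/5, -1/720, -4/105, 1/40320, …
ICs: h(0) = 0, h′(0) = 3, h′′(0) = -1, h′′′(0) = -12, h′′′′(0) = 1.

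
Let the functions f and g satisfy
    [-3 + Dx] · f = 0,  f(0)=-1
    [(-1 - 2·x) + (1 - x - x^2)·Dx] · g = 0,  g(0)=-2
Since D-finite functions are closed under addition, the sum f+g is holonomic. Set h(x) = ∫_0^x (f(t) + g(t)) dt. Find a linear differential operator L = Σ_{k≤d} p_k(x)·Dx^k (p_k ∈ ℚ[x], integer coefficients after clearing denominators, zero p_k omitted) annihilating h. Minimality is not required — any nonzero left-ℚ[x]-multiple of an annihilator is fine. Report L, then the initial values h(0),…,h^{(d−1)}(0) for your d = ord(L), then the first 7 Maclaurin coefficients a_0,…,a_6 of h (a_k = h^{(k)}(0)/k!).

f: a_k = -1, -3, -9/2, -9/2, -27/8, -81/40, -81/80, …
g: a_k = -2, -2, -4, -6, -10, -16, -26, …
h₀=f+g: left-lcm gives L₀, ord ≤ 2.
h=∫h₀ ⇒ L = L₀·Dx.
L = (3 + 9·x + 45·x^2 + 18·x^3)·Dx + (5 - 24·x - 15·x^2 + 18·x^3 + 9·x^4)·Dx^2 + (-2 + 7·x - 8·x^3 - 3·x^4)·Dx^3  (order 3).
h: a_k = 0, -3, -5/2, -17/6, -21/8, -107/40, -721/240, …
ICs: h(0) = 0, h′(0) = -3, h′′(0) = -5.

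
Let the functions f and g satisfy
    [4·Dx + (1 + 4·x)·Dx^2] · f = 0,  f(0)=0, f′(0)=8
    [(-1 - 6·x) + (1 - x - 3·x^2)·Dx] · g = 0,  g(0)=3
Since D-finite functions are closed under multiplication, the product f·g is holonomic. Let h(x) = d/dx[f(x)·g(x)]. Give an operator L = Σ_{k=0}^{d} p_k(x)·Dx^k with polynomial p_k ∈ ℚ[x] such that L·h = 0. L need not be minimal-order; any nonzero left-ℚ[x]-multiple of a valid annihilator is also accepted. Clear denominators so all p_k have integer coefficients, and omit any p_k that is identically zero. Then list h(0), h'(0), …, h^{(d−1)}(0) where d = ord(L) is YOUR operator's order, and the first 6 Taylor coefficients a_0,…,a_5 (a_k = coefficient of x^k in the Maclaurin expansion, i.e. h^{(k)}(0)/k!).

f: a_k = 0, 8, -16, 128/3, -128, 2048/5, …
g: a_k = 3, 3, 12, 21, 57, 120, …
h₀=f·g: eliminate ⇒ L₀, order ≤ 2·1.
h₀' ⇒ L via d/dx closure of L₀.
L = (218 + 1080·x + 2592·x^2) + (-1 + 142·x + 1224·x^2 + 2016·x^3)·Dx + (-5 - 39·x - 37·x^2 + 228·x^3 + 288·x^4)·Dx^2  (order 2).
h: a_k = 24, -48, 528, -1120, 7384, -103776/5, …
ICs: h(0) = 24, h′(0) = -48.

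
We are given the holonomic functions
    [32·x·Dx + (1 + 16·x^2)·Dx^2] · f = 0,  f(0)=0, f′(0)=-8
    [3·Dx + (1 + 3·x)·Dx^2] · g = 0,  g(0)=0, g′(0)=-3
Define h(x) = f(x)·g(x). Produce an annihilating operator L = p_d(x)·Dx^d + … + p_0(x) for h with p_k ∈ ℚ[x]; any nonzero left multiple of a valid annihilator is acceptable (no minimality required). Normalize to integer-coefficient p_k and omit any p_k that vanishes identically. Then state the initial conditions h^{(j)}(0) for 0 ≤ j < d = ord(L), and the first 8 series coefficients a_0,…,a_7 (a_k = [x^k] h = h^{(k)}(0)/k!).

f: a_k = 0, -8, 0, 128/3, 0, -2048/5, 0, 32768/7, …
g: a_k = 0, -3, 9/2, -9, 81/4, -243/5, 243/2, -2187/7, …
f·g: L₀ = L_f ⊗_s L_g, ord ≤ 2·2.
L = (15744 + 89280·x + 811008·x^2 + 5299200·x^3 + 13271040·x^4 + 17252352·x^5 + 21233664·x^7)·Dx + (4258 + 91200·x + 775488·x^2 + 4635648·x^3 + 18247680·x^4 + 41140224·x^5 + 46448640·x^6 + 21233664·x^7 + 74317824·x^8)·Dx^2 + (492 + 12548·x + 131328·x^2 + 747968·x^3 + 3219456·x^4 + 10146816·x^5 + 21233664·x^6 + 24920064·x^7 + 21233664·x^8 + 42467328·x^9)·Dx^3 + (73 + 822·x + 6161·x^2 + 34944·x^3 + 151168·x^4 + 500736·x^5 + 1322496·x^6 + 2654208·x^7 + 3244032·x^8 + 3538944·x^9 + 5308416·x^10)·Dx^4  (order 4).
h: a_k = 0, 0, 24, -36, -56, 30, 6168/5, -9756/5, …
ICs: h(0) = 0, h′(0) = 0, h′′(0) = 48, h′′′(0) = -216.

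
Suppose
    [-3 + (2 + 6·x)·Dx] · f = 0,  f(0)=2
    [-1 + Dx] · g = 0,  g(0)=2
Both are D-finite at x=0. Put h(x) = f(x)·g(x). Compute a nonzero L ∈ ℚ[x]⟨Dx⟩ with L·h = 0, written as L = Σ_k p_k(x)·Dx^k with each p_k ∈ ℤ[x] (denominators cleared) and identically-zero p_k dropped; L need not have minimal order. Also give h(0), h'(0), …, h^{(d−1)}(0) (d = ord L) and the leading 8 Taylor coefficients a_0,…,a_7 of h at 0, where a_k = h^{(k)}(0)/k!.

L = (-5 - 6·x) + (2 + 6·x)·Dx  (order 1).
h: a_k = 4, 10, 7/2, 71/12, -671/96, 16157/960, -88837/2304, 14933039/161280, …
ICs: h(0) = 4.

f: a_k = 2, 3, -9/4, 27/8, -405/64, 1701/128, -15309/512, 72171/1024, …
g: a_k = 2, 2, 1, 1/3, 1/12, 1/60, 1/360, 1/2520, …
f·g: L₀ = L_f ⊗_s L_g, ord ≤ 1·1.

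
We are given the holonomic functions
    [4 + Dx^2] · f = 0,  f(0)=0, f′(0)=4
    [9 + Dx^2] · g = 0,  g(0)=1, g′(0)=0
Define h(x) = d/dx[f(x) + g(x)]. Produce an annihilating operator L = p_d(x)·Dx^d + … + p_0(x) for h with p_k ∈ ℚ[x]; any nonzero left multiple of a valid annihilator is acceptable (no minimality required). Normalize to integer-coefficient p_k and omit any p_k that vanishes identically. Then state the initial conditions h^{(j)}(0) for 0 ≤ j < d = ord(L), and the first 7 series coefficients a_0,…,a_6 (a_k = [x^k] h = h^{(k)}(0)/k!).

L = 36 + 13·Dx^2 + Dx^4  (order 4).
h: a_k = 4, -9, -8, 27/2, 8/3, -243/40, -16/45, …
ICs: h(0) = 4, h′(0) = -9, h′′(0) = -16, h′′′(0) = 81.

f: a_k = 0, 4, 0, -8/3, 0, 8/15, 0, …
g: a_k = 1, 0, -9/2, 0, 27/8, 0, -81/80, …
Sum ⇒ L₀ = lclm(L_f,L_g) in ℚ(x)⟨Dx⟩.
h₀' ⇒ L via d/dx closure of L₀.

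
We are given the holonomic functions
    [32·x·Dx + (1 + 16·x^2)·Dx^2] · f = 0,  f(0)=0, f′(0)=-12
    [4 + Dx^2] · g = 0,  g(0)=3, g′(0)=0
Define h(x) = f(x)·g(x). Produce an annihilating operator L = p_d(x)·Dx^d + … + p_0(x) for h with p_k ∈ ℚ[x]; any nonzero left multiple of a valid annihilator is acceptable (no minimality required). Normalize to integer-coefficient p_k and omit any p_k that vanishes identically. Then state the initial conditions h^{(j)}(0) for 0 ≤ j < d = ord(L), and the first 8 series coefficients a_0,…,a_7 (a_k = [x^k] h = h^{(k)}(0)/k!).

f: a_k = 0, -12, 0, 64, 0, -3072/5, 0, 49152/7, …
g: a_k = 3, 0, -6, 0, 2, 0, -4/15, 0, …
L₀ := L_f ⊗_s L_g (sym. prod.), ord ≤ 4.
L = (1360 + 60416·x^2 + 106496·x^4 + 262144·x^6 + 1048576·x^8) + (2304·x + 45056·x^3 + 196608·x^5 + 1048576·x^7)·Dx + (360 + 15872·x^2 + 36864·x^4 + 131072·x^6 + 524288·x^8)·Dx^2 + (576·x + 11264·x^3 + 49152·x^5 + 262144·x^7)·Dx^3 + (5 + 192·x^2 + 2560·x^4 + 16384·x^6 + 65536·x^8)·Dx^4  (order 4).
h: a_k = 0, -36, 0, 264, 0, -11256/5, 0, 870896/35, …
ICs: h(0) = 0, h′(0) = -36, h′′(0) = 0, h′′′(0) = 1584.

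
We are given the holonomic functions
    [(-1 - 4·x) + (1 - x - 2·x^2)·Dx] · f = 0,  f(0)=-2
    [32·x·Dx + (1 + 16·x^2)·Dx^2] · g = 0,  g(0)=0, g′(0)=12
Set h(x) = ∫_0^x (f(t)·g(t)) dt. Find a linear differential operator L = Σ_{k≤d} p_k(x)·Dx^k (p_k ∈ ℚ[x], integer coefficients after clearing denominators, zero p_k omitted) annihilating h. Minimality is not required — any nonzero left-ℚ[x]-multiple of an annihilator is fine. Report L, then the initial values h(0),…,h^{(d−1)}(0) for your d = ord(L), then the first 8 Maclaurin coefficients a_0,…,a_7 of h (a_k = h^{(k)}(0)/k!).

f: a_k = -2, -2, -6, -10, -22, -42, -86, -170, …
g: a_k = 0, 12, 0, -64, 0, 3072/5, 0, -49152/7, …
f·g: L₀ = L_f ⊗_s L_g, ord ≤ 1·2.
∫: right-multiply L₀ by Dx.
L = (4 + 32·x + 192·x^2)·Dx + (2 - 24·x + 64·x^2 + 192·x^3)·Dx^2 + (-1 + x - 14·x^2 + 16·x^3 + 32·x^4)·Dx^3  (order 3).
h: a_k = 0, 0, -12, -8, 14, 8/5, -924/5, -5464/35, …
ICs: h(0) = 0, h′(0) = 0, h′′(0) = -24.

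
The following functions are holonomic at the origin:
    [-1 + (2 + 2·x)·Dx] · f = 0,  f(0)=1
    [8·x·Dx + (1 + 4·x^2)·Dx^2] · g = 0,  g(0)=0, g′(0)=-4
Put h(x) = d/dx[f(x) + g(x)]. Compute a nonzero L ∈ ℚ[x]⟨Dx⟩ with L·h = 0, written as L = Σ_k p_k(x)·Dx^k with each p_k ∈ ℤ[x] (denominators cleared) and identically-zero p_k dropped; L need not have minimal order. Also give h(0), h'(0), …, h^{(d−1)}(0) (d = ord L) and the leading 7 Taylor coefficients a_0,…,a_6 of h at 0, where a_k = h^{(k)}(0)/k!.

f: a_k = 1, 1/2, -1/8, 1/16, -5/128, 7/256, -21/1024, …
g: a_k = 0, -4, 0, 16/3, 0, -64/5, 0, …
L₀ := lclm(L_f,L_g); ord L₀ ≤ 1+2.
h=h₀': d/dx-closure on L₀ ⇒ L.
L = (-16 - 40·x + 192·x^2 + 96·x^3) + (-35 - 64·x + 328·x^2 + 768·x^3 + 336·x^4)·Dx + (-2 + 30·x + 48·x^2 + 144·x^3 + 224·x^4 + 96·x^5)·Dx^2  (order 2).
h: a_k = -7/2, -1/4, 259/16, -5/32, -16349/256, -63/512, 524519/2048, …
ICs: h(0) = -7/2, h′(0) = -1/4.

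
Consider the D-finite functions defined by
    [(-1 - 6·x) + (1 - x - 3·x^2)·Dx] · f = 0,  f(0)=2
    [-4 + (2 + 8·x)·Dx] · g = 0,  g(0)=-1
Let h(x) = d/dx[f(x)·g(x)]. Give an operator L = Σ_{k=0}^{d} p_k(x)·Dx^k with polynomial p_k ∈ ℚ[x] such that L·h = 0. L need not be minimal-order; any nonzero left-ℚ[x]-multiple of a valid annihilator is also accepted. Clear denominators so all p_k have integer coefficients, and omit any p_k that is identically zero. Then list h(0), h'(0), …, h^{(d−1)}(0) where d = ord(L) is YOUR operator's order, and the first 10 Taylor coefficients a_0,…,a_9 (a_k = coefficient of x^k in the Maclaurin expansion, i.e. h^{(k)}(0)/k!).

f: a_k = 2, 2, 8, 14, 38, 80, 194, 434, 1016, 2318, …
g: a_k = -1, -2, 2, -4, 10, -28, 84, -264, 858, -2860, …
Product ⇒ symmetric product L₀, ord ≤ 1.
h₀' ⇒ L via d/dx closure of L₀.
L = (8 + 126·x + 390·x^2 + 480·x^3 + 540·x^4) + (-3 - 17·x - 21·x^2 + 38·x^3 + 222·x^4 + 216·x^5)·Dx  (order 1).
h: a_k = -6, -16, -102, -152, -980, -852, -8806, 256, -85158, 100820, …
ICs: h(0) = -6.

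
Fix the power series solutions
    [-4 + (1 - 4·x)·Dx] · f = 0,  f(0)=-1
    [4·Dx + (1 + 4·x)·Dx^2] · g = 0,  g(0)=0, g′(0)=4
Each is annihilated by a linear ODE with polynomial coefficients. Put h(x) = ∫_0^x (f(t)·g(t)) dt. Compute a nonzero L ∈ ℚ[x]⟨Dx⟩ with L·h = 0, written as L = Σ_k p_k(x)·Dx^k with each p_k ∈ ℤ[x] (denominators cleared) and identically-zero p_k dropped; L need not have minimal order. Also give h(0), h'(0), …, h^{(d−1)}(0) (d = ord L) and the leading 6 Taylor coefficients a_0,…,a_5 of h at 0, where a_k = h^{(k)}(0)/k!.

L = 16·Dx + (4 + 48·x)·Dx^2 + (-1 + 16·x^2)·Dx^3  (order 3).
h: a_k = 0, 0, -2, -8/3, -40/3, -448/15, …
ICs: h(0) = 0, h′(0) = 0, h′′(0) = -4.

f: a_k = -1, -4, -16, -64, -256, -1024, …
g: a_k = 0, 4, -8, 64/3, -64, 1024/5, …
Product ⇒ symmetric product L₀, ord ≤ 2.
∫: right-multiply L₀ by Dx.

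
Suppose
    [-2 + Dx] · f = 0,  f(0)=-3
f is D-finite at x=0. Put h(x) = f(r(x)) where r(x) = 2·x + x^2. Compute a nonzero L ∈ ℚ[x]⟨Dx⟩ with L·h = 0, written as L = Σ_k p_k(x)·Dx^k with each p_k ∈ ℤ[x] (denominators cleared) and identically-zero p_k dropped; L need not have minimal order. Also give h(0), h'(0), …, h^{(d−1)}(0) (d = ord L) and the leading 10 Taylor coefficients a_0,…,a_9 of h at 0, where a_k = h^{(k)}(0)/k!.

f: a_k = -3, -6, -6, -4, -2, -4/5, -4/15, -8/105, -2/105, -4/945, …
f∘r: x↦r, Dx↦Dx/r' in L_f ⇒ L₀.
L = (-4 - 4·x) + Dx  (order 1).
h: a_k = -3, -12, -30, -56, -86, -568/5, -1996/15, -2960/21, -14386/105, -116744/945, …
ICs: h(0) = -3.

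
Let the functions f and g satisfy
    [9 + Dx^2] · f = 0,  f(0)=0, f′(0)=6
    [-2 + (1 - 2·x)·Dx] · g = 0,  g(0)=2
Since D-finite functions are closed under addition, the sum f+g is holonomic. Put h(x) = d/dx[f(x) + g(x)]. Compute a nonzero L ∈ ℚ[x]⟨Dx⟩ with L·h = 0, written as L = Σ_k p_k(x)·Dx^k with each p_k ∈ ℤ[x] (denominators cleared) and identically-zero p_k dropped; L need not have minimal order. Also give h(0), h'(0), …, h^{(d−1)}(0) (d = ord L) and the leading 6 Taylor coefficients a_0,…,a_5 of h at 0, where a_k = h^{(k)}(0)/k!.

L = (684 - 432·x + 432·x^2) + (-99 + 306·x - 324·x^2 + 216·x^3)·Dx + (76 - 48·x + 48·x^2)·Dx^2 + (-11 + 34·x - 36·x^2 + 24·x^3)·Dx^3  (order 3).
h: a_k = 10, 16, 21, 128, 1361/4, 768, …
ICs: h(0) = 10, h′(0) = 16, h′′(0) = 42.

f: a_k = 0, 6, 0, -9, 0, 81/20, …
g: a_k = 2, 4, 8, 16, 32, 64, …
Sum ⇒ L₀ = lclm(L_f,L_g) in ℚ(x)⟨Dx⟩.
h₀' ⇒ L via d/dx closure of L₀.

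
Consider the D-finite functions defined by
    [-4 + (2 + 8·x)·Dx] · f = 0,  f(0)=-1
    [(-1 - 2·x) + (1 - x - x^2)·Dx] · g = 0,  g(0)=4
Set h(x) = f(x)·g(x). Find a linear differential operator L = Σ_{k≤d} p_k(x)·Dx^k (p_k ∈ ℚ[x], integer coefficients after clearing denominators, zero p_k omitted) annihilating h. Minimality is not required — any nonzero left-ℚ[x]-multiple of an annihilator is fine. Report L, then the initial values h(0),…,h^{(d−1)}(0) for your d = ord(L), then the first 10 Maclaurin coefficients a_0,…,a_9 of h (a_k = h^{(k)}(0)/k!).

f: a_k = -1, -2, 2, -4, 10, -28, 84, -264, 858, -2860, …
g: a_k = 4, 4, 8, 12, 20, 32, 52, 84, 136, 220, …
f·g: L₀ = L_f ⊗_s L_g, ord ≤ 1·1.
L = (3 + 4·x + 6·x^2) + (-1 - 3·x + 5·x^2 + 4·x^3)·Dx  (order 1).
h: a_k = -4, -12, -8, -36, -4, -152, 180, -1028, 2584, -9884, …
ICs: h(0) = -4.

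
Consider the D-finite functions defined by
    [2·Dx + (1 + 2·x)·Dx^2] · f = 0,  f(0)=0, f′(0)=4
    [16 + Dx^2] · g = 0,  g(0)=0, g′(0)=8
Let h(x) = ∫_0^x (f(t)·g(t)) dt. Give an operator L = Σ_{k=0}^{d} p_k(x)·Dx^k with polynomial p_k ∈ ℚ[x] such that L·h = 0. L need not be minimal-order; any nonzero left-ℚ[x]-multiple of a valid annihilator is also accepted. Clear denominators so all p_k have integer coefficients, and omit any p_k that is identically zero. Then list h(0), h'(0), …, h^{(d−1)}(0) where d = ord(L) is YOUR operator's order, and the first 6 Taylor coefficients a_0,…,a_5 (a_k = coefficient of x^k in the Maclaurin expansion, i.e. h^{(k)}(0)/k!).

L = (2688 + 27648·x + 93184·x^2 + 131072·x^3 + 65536·x^4)·Dx + (896 + 5888·x + 12288·x^2 + 8192·x^3)·Dx^2 + (408 + 3712·x + 11904·x^2 + 16384·x^3 + 8192·x^4)·Dx^3 + (56 + 368·x + 768·x^2 + 512·x^3)·Dx^4 + (15 + 124·x + 380·x^2 + 512·x^3 + 256·x^4)·Dx^5  (order 5).
h: a_k = 0, 0, 0, 32/3, -8, -128/15, …
ICs: h(0) = 0, h′(0) = 0, h′′(0) = 0, h′′′(0) = 64, h′′′′(0) = -192.

f: a_k = 0, 4, -4, 16/3, -8, 64/5, …
g: a_k = 0, 8, 0, -64/3, 0, 256/15, …
f·g: L₀ = L_f ⊗_s L_g, ord ≤ 2·2.
∫: right-multiply L₀ by Dx.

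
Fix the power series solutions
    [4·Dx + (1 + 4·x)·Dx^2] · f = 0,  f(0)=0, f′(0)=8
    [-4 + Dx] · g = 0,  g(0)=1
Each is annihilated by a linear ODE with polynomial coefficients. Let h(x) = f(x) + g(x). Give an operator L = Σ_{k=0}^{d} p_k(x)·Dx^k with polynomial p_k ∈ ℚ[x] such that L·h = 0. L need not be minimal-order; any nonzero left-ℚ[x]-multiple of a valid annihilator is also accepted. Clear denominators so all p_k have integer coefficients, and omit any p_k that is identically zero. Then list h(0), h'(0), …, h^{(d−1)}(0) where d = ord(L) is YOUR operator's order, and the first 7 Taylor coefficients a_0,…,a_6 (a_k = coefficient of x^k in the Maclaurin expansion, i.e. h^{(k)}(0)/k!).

f: a_k = 0, 8, -16, 128/3, -128, 2048/5, -4096/3, …
g: a_k = 1, 4, 8, 32/3, 32/3, 128/15, 256/45, …
f+g: L₀ = lclm(L_f,L_g), ord ≤ 2+1.
L = (-24 - 32·x)·Dx + (2 - 16·x - 32·x^2)·Dx^2 + (1 + 6·x + 8·x^2)·Dx^3  (order 3).
h: a_k = 1, 12, -8, 160/3, -352/3, 6272/15, -61184/45, …
ICs: h(0) = 1, h′(0) = 12, h′′(0) = -16.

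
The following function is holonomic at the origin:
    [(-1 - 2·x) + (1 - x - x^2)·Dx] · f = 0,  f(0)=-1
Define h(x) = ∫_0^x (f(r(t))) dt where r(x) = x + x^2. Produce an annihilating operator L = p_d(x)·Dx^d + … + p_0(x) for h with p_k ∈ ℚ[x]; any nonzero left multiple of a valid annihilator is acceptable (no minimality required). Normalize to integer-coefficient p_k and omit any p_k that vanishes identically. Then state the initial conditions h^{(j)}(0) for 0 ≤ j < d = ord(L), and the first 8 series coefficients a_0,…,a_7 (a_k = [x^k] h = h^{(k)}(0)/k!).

f: a_k = -1, -1, -2, -3, -5, -8, -13, -21, …
L₀ from L_f via x↦r, Dx↦r'^{-1}Dx.
h=∫₀ˣh₀: take L = L₀·Dx.
L = (1 + 4·x + 6·x^2 + 4·x^3)·Dx + (-1 + x + 2·x^2 + 2·x^3 + x^4)·Dx^2  (order 2).
h: a_k = 0, -1, -1/2, -1, -7/4, -16/5, -37/6, -86/7, …
ICs: h(0) = 0, h′(0) = -1.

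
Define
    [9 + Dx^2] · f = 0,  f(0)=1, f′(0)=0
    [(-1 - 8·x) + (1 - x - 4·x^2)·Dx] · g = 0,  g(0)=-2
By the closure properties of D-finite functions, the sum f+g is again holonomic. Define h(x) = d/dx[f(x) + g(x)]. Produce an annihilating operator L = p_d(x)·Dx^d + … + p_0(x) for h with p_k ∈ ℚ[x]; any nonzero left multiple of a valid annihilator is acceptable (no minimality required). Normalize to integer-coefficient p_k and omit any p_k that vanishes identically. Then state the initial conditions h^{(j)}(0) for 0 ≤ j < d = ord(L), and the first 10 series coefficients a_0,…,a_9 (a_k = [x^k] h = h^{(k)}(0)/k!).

f: a_k = 1, 0, -9/2, 0, 27/8, 0, -81/80, 0, 729/4480, 0, …
g: a_k = -2, -2, -10, -18, -58, -130, -362, -882, -2330, -5858, …
L₀ := lclm(L_f,L_g); ord L₀ ≤ 2+1.
Differentiate: ansatz ord ≤ ord L₀ ⇒ L.
L = (2358 + 13068·x + 57006·x^2 + 38520·x^3 + 83520·x^4 + 31104·x^5 + 41472·x^6) + (-189 - 1413·x + 1251·x^2 + 4203·x^3 + 5580·x^4 + 11952·x^5 + 12096·x^6 + 13824·x^7)·Dx + (262 + 1452·x + 6334·x^2 + 4280·x^3 + 9280·x^4 + 3456·x^5 + 4608·x^6)·Dx^2 + (-21 - 157·x + 139·x^2 + 467·x^3 + 620·x^4 + 1328·x^5 + 1344·x^6 + 1536·x^7)·Dx^3  (order 3).
h: a_k = -2, -29, -54, -437/2, -650, -87123/40, -6174, -10437671/560, -52722, -679975129/4480, …
ICs: h(0) = -2, h′(0) = -29, h′′(0) = -108.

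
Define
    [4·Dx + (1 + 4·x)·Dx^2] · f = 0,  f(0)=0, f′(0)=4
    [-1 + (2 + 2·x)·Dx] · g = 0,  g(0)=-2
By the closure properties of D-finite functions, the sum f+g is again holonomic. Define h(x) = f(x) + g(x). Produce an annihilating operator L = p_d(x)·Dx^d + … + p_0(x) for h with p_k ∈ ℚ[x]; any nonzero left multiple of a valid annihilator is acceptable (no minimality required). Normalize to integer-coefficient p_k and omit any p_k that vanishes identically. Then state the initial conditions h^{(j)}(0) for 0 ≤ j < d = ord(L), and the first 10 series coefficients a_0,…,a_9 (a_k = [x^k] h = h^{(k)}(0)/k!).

f: a_k = 0, 4, -8, 64/3, -64, 1024/5, -2048/3, 16384/7, -8192, 262144/9, …
g: a_k = -2, -1, 1/4, -1/8, 5/64, -7/128, 21/512, -33/1024, 429/16384, -715/32768, …
Sum ⇒ L₀ = lclm(L_f,L_g) in ℚ(x)⟨Dx⟩.
L = (52 + 16·x)·Dx + (125 + 232·x + 80·x^2)·Dx^2 + (14 + 78·x + 96·x^2 + 32·x^3)·Dx^3  (order 3).
h: a_k = -2, 3, -31/4, 509/24, -4091/64, 131037/640, -1048513/1536, 16776985/7168, -134217299/16384, 8589928157/294912, …
ICs: h(0) = -2, h′(0) = 3, h′′(0) = -31/2.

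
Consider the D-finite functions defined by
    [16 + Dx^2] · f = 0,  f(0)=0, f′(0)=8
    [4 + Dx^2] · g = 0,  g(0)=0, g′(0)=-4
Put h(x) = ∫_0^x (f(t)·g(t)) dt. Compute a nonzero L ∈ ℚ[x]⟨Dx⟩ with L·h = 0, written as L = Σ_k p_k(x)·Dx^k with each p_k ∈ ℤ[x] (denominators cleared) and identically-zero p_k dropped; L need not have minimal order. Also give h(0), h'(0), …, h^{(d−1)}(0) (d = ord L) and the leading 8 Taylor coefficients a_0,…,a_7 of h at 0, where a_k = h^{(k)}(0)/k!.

L = 144·Dx + 40·Dx^3 + Dx^5  (order 5).
h: a_k = 0, 0, 0, -32/3, 0, 64/3, 0, -832/45, …
ICs: h(0) = 0, h′(0) = 0, h′′(0) = 0, h′′′(0) = -64, h′′′′(0) = 0.

f: a_k = 0, 8, 0, -64/3, 0, 256/15, 0, -2048/315, …
g: a_k = 0, -4, 0, 8/3, 0, -8/15, 0, 16/315, …
L₀ := L_f ⊗_s L_g (sym. prod.), ord ≤ 4.
Integrate: L := L₀·Dx.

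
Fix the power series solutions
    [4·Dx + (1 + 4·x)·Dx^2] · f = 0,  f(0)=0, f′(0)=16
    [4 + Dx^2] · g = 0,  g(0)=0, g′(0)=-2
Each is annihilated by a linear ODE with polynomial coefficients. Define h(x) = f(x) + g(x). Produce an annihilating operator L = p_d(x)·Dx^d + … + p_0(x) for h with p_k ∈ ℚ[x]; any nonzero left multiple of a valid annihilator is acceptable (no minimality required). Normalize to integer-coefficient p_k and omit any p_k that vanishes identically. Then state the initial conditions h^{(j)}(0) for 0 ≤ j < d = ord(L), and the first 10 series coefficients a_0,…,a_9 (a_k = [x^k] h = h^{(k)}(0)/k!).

f: a_k = 0, 16, -32, 256/3, -256, 4096/5, -8192/3, 65536/7, -32768, 1048576/9, …
g: a_k = 0, -2, 0, 4/3, 0, -4/15, 0, 8/315, 0, -4/2835, …
L₀ := lclm(L_f,L_g); ord L₀ ≤ 2+2.
L = (400 + 128·x + 256·x^2)·Dx + (36 + 176·x + 192·x^2 + 256·x^3)·Dx^2 + (100 + 32·x + 64·x^2)·Dx^3 + (9 + 44·x + 48·x^2 + 64·x^3)·Dx^4  (order 4).
h: a_k = 0, 14, -32, 260/3, -256, 12284/15, -8192/3, 421304/45, -32768, 330301436/2835, …
ICs: h(0) = 0, h′(0) = 14, h′′(0) = -64, h′′′(0) = 520.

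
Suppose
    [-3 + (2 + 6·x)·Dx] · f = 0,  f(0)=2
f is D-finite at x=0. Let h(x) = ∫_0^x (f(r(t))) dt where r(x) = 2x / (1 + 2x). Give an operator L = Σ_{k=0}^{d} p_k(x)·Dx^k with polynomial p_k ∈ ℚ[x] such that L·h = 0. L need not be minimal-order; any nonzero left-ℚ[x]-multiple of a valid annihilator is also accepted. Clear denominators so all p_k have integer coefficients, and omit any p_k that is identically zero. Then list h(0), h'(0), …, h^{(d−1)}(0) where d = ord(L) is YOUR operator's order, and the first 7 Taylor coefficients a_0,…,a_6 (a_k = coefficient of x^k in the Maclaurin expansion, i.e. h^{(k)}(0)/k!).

L = -3·Dx + (1 + 10·x + 16·x^2)·Dx^2  (order 2).
h: a_k = 0, 2, 3, -7, 87/4, -1677/20, 3023/8, …
ICs: h(0) = 0, h′(0) = 2.

f: a_k = 2, 3, -9/4, 27/8, -405/64, 1701/128, -15309/512, …
Substitute x→r, Dx→(1/r')Dx; clear ⇒ L₀.
h=∫h₀ ⇒ L = L₀·Dx.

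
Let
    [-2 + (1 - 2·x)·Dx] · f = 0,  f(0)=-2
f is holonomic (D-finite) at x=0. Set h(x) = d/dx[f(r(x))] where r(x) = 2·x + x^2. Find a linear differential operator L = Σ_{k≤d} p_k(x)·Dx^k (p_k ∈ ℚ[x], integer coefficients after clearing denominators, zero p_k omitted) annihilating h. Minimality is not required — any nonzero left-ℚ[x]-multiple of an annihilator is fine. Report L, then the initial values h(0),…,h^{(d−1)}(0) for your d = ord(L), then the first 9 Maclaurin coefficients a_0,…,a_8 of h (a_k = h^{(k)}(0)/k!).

f: a_k = -2, -4, -8, -16, -32, -64, -128, -256, -512, …
Change of var in L_f (x↦r) gives L₀.
h=h₀': d/dx-closure on L₀ ⇒ L.
L = (9 + 12·x + 6·x^2) + (-1 + 3·x + 6·x^2 + 2·x^3)·Dx  (order 1).
h: a_k = -8, -72, -480, -2848, -15840, -84576, -439040, -2232576, -11175552, …
ICs: h(0) = -8.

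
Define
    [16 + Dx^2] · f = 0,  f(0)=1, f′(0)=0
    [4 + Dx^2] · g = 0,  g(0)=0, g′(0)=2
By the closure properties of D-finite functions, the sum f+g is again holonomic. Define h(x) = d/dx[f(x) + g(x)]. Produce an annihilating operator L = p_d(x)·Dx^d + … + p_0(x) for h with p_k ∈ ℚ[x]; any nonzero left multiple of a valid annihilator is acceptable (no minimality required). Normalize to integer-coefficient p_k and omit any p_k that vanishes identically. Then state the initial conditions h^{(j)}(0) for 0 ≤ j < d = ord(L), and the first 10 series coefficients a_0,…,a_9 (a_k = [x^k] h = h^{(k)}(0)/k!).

f: a_k = 1, 0, -8, 0, 32/3, 0, -256/45, 0, 512/315, 0, …
g: a_k = 0, 2, 0, -4/3, 0, 4/15, 0, -8/315, 0, 4/2835, …
L₀ := lclm(L_f,L_g); ord L₀ ≤ 2+2.
Derive L from L₀ (diff closure).
L = 64 + 20·Dx^2 + Dx^4  (order 4).
h: a_k = 2, -16, -4, 128/3, 4/3, -512/15, -8/45, 4096/315, 4/315, -8192/2835, …
ICs: h(0) = 2, h′(0) = -16, h′′(0) = -8, h′′′(0) = 256.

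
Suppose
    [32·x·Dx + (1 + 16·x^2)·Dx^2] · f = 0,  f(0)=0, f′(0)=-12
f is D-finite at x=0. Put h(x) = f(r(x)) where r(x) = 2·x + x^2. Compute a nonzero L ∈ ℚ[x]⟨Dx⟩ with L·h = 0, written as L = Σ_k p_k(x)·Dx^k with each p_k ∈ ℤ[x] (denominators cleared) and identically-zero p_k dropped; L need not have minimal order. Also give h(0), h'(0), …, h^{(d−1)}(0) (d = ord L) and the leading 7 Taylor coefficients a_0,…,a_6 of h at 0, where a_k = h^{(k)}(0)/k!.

L = (-1 + 128·x + 256·x^2 + 192·x^3 + 48·x^4)·Dx + (1 + x + 64·x^2 + 128·x^3 + 80·x^4 + 16·x^5)·Dx^2  (order 2).
h: a_k = 0, -24, -12, 512, 768, -96384/5, -49088, …
ICs: h(0) = 0, h′(0) = -24.

f: a_k = 0, -12, 0, 64, 0, -3072/5, 0, …
L₀ from L_f via x↦r, Dx↦r'^{-1}Dx.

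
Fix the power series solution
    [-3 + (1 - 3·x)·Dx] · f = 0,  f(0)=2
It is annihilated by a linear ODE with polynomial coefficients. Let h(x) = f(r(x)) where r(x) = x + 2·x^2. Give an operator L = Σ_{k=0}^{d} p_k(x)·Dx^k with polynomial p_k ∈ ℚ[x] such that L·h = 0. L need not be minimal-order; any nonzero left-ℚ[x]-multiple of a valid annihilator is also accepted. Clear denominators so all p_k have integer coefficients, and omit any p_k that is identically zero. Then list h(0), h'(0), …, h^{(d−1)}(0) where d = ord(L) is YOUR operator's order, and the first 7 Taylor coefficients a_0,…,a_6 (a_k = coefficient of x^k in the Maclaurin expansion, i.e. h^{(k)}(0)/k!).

f: a_k = 2, 6, 18, 54, 162, 486, 1458, …
Change of var in L_f (x↦r) gives L₀.
L = (3 + 12·x) + (-1 + 3·x + 6·x^2)·Dx  (order 1).
h: a_k = 2, 6, 30, 126, 558, 2430, 10638, …
ICs: h(0) = 2.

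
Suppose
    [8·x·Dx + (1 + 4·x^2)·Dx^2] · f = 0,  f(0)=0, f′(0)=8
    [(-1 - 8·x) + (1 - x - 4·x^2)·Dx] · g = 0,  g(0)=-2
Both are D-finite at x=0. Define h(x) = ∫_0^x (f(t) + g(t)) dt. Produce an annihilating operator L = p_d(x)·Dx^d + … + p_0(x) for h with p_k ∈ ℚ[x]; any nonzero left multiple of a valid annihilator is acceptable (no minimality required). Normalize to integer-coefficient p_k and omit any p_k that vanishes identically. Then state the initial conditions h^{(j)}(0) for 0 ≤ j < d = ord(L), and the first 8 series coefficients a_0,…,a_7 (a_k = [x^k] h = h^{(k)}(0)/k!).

f: a_k = 0, 8, 0, -32/3, 0, 128/5, 0, -512/7, …
g: a_k = -2, -2, -10, -18, -58, -130, -362, -882, …
f+g: L₀ = lclm(L_f,L_g), ord ≤ 2+1.
Integrate: L := L₀·Dx.
L = (40 - 160·x - 2272·x^2 - 4608·x^3 - 16896·x^4 - 6144·x^6)·Dx^2 + (-31 - 264·x - 364·x^2 - 2208·x^3 - 4160·x^4 - 12800·x^5 - 768·x^6 - 6144·x^7)·Dx^3 + (5 + 11·x + 80·x^2 - 116·x^3 - 80·x^4 - 704·x^5 - 1536·x^6 - 256·x^7 - 1024·x^8)·Dx^4  (order 4).
h: a_k = 0, -2, 3, -10/3, -43/6, -58/5, -87/5, -362/7, …
ICs: h(0) = 0, h′(0) = -2, h′′(0) = 6, h′′′(0) = -20.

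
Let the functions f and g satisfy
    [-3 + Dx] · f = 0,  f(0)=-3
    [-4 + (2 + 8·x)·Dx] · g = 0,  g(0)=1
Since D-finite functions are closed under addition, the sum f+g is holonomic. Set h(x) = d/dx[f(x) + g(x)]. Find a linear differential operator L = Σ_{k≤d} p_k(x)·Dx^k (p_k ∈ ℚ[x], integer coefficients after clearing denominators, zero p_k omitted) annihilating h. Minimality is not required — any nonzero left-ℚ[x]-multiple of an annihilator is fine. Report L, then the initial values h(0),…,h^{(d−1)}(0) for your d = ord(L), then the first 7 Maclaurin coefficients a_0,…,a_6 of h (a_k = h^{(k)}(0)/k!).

L = (-54 - 72·x) + (3 - 72·x - 144·x^2)·Dx + (5 + 32·x + 48·x^2)·Dx^2  (order 2).
h: a_k = -7, -31, -57/2, -161/2, 877/8, -20889/40, 147111/80, …
ICs: h(0) = -7, h′(0) = -31.

f: a_k = -3, -9, -27/2, -27/2, -81/8, -243/40, -243/80, …
g: a_k = 1, 2, -2, 4, -10, 28, -84, …
Weyl lclm of L_f,L_g ⇒ L₀ (ord ≤ 2).
h₀' ⇒ L via d/dx closure of L₀.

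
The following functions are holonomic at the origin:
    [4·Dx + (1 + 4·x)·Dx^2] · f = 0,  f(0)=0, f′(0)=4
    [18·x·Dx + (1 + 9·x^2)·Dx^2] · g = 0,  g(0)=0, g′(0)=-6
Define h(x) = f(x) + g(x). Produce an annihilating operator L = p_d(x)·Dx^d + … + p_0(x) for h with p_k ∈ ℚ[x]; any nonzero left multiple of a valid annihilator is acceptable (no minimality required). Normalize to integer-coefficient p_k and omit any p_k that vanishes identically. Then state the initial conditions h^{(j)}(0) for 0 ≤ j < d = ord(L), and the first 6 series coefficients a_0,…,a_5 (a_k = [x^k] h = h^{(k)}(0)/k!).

f: a_k = 0, 4, -8, 64/3, -64, 1024/5, …
g: a_k = 0, -6, 0, 18, 0, -486/5, …
Sum ⇒ L₀ = lclm(L_f,L_g) in ℚ(x)⟨Dx⟩.
L = (-36 - 432·x + 972·x^2 + 1296·x^3)·Dx + (-25 - 72·x - 189·x^2 + 1944·x^3 + 2592·x^4)·Dx^2 + (-2 + x + 36·x^2 + 81·x^3 + 486·x^4 + 648·x^5)·Dx^3  (order 3).
h: a_k = 0, -2, -8, 118/3, -64, 538/5, …
ICs: h(0) = 0, h′(0) = -2, h′′(0) = -16.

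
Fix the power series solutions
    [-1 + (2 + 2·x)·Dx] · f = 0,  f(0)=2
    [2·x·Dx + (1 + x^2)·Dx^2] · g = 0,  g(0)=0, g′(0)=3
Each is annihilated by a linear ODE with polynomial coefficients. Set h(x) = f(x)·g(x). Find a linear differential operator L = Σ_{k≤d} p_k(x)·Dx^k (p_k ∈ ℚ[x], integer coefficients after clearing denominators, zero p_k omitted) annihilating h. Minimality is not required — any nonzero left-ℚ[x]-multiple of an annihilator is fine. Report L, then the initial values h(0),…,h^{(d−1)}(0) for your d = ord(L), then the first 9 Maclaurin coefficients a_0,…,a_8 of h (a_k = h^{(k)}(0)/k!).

L = (3 - 4·x - x^2) + (-4 + 4·x + 12·x^2 + 4·x^3)·Dx + (4 + 8·x + 8·x^2 + 8·x^3 + 4·x^4)·Dx^2  (order 2).
h: a_k = 0, 6, 3, -11/4, -5/8, 389/320, 409/640, -18853/17920, -11167/35840, …
ICs: h(0) = 0, h′(0) = 6.

f: a_k = 2, 1, -1/4, 1/8, -5/64, 7/128, -21/512, 33/1024, -429/16384, …
g: a_k = 0, 3, 0, -1, 0, 3/5, 0, -3/7, 0, …
L₀ := L_f ⊗_s L_g (sym. prod.), ord ≤ 2.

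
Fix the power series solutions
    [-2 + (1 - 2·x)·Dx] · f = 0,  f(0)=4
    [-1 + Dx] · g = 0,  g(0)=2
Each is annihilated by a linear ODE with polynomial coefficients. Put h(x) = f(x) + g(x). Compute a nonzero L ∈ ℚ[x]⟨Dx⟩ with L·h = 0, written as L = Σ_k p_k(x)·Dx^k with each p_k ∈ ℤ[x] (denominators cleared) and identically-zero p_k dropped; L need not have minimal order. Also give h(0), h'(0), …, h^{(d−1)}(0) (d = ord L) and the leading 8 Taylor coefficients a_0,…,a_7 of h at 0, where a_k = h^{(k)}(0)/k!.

L = (-6 - 4·x) + (7 + 4·x - 4·x^2)·Dx + (-1 + 4·x^2)·Dx^2  (order 2).
h: a_k = 6, 10, 17, 97/3, 769/12, 7681/60, 92161/360, 1290241/2520, …
ICs: h(0) = 6, h′(0) = 10.

f: a_k = 4, 8, 16, 32, 64, 128, 256, 512, …
g: a_k = 2, 2, 1, 1/3, 1/12, 1/60, 1/360, 1/2520, …
Weyl lclm of L_f,L_g ⇒ L₀ (ord ≤ 2).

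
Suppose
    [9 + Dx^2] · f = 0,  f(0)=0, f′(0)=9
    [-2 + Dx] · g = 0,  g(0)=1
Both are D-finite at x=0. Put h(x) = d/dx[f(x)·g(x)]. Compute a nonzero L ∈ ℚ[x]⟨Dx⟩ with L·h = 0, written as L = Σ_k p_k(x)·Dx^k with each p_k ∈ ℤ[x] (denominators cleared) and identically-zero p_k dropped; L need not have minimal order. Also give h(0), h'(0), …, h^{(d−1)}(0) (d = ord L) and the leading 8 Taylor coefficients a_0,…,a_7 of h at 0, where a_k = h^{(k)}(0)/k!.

L = 13 - 4·Dx + Dx^2  (order 2).
h: a_k = 9, 36, 27/2, -60, -597/8, -207/10, 1483/80, 17, …
ICs: h(0) = 9, h′(0) = 36.

f: a_k = 0, 9, 0, -27/2, 0, 243/40, 0, -729/560, …
g: a_k = 1, 2, 2, 4/3, 2/3, 4/15, 4/45, 8/315, …
f·g: L₀ = L_f ⊗_s L_g, ord ≤ 2·1.
Differentiate: ansatz ord ≤ ord L₀ ⇒ L.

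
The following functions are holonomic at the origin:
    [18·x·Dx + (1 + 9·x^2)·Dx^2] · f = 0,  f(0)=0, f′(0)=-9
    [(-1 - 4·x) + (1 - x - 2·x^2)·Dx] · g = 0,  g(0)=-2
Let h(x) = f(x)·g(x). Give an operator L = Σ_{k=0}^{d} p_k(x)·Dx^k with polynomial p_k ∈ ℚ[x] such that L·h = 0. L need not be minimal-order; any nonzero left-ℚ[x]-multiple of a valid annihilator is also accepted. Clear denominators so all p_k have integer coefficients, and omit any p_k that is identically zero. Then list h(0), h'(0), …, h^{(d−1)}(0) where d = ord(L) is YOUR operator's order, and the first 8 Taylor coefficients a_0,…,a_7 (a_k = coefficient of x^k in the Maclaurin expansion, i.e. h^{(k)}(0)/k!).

L = (4 + 18·x + 108·x^2) + (2 - 10·x + 36·x^2 + 108·x^3)·Dx + (-1 + x - 7·x^2 + 9·x^3 + 18·x^4)·Dx^2  (order 2).
h: a_k = 0, 18, 18, 0, 36, 1638/5, 1998/5, -28692/35, …
ICs: h(0) = 0, h′(0) = 18.

f: a_k = 0, -9, 0, 27, 0, -729/5, 0, 6561/7, …
g: a_k = -2, -2, -6, -10, -22, -42, -86, -170, …
L₀ := L_f ⊗_s L_g (sym. prod.), ord ≤ 2.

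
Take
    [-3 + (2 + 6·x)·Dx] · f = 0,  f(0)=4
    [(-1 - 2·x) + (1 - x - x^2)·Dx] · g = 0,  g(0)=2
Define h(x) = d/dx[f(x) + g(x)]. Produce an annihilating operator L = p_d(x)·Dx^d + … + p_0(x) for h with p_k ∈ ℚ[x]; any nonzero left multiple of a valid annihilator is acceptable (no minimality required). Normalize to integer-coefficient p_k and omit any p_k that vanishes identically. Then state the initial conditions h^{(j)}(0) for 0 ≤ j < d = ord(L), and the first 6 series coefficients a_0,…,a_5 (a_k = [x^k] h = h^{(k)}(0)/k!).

f: a_k = 4, 6, -9/2, 27/4, -405/32, 1701/64, …
g: a_k = 2, 2, 4, 6, 10, 16, …
Weyl lclm of L_f,L_g ⇒ L₀ (ord ≤ 2).
h₀' ⇒ L via d/dx closure of L₀.
L = (-216 - 666·x - 972·x^2 - 468·x^3 - 270·x^4) + (-45 - 624·x - 2079·x^2 - 2688·x^3 - 1737·x^4 - 810·x^5)·Dx + (22 + 122·x + 146·x^2 - 162·x^3 - 426·x^4 - 474·x^5 - 180·x^6)·Dx^2  (order 2).
h: a_k = 8, -1, 153/4, -85/8, 13625/64, -25959/128, …
ICs: h(0) = 8, h′(0) = -1.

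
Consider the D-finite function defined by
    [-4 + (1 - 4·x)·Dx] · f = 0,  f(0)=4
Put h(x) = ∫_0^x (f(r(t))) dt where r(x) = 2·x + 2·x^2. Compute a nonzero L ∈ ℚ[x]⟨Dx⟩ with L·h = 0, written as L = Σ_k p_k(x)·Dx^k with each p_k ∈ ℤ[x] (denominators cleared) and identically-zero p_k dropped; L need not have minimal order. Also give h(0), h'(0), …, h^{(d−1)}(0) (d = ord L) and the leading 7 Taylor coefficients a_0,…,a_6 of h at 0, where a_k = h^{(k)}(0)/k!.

L = (8 + 16·x)·Dx + (-1 + 8·x + 8·x^2)·Dx^2  (order 2).
h: a_k = 0, 4, 16, 96, 640, 22784/5, 33792, …
ICs: h(0) = 0, h′(0) = 4.

f: a_k = 4, 16, 64, 256, 1024, 4096, 16384, …
h₀=f(r): pull back L_f along r ⇒ L₀.
h=∫₀ˣh₀: take L = L₀·Dx.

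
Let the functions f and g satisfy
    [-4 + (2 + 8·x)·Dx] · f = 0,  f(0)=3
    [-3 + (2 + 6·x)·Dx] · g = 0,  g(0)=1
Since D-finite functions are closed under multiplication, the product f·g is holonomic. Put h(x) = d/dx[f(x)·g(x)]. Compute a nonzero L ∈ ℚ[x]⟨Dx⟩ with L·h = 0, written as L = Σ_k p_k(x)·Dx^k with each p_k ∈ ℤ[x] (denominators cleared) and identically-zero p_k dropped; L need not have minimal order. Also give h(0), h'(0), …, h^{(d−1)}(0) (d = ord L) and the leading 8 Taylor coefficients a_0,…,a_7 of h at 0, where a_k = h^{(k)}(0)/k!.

f: a_k = 3, 6, -6, 12, -30, 84, -252, 792, …
g: a_k = 1, 3/2, -9/8, 27/16, -405/128, 1701/256, -15309/1024, 72171/2048, …
L₀ := L_f ⊗_s L_g (sym. prod.), ord ≤ 1.
h₀' ⇒ L via d/dx closure of L₀.
L = -1 + (-14 - 146·x - 504·x^2 - 576·x^3)·Dx  (order 1).
h: a_k = 21/2, -3/4, 63/16, -591/32, 20895/256, -178173/512, 2968371/2048, -24334983/4096, …
ICs: h(0) = 21/2.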